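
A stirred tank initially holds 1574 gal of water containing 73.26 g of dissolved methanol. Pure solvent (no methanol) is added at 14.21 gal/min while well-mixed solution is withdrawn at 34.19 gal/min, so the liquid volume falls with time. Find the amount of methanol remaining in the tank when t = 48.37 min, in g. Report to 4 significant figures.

14.37 g

Let m(t) be the amount of methanol. Volume: V(t) = V₀ + (Q_in − Q_out) t = 1574 − 19.9800 t; V(48.37) = 607.567 gal.
Solute balance: dm/dt = 0 − Q_out C = −Q_out m/V(t).
Separate: dm/m = −Q_out dt/V(t) ⇒ ln(m/m₀) = −(Q_out/(Q_in−Q_out)) ln(V/V₀).
m = m₀ (V₀/V)^(Q_out/(Q_in−Q_out)) = 73.26 × (1574/607.567)^(-1.71121) = 14.3693 g.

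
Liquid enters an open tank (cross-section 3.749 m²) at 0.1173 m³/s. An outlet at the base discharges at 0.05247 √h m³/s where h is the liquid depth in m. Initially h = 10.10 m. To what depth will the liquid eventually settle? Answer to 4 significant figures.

A dh/dt = Q_in − 0.05247 √h. Steady state requires inflow = outflow:
Q_in = 0.05247 √h_ss ⇒ √h_ss = 0.1173/0.05247 = 2.23556.
h_ss = 2.23556² = 4.99774 m. (Since h₀ = 10.10 m > h_ss, the level will fall toward this value.)

4.998 m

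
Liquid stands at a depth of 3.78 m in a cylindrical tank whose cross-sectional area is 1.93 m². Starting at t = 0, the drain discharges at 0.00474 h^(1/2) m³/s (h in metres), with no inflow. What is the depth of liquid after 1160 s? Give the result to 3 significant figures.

With no inflow, A dh/dt = −0.00474 √h.
Separate and integrate: 2(√h − √h₀) = −(0.00474/A) t.
√h = √3.78 − 0.00474·1160/(2·1.93) = 1.9442 − 1.4245 = 0.51977.
h = 0.51977² = 0.27016 m.

0.270 m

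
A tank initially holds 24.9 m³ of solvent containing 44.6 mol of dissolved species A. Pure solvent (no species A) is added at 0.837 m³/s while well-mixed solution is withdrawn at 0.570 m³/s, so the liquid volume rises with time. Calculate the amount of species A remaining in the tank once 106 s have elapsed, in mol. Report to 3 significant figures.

8.82 mol

Let m(t) be the amount of species A. Volume: V(t) = V₀ + (Q_in − Q_out) t = 24.9 + 0.26700 t; V(106) = 53.202 m³.
No species A enters, so dm/dt = −Q_out · (m/V).
dm/m = −Q_out dt/(V₀ + 0.26700 t); integrating gives ln(m/m₀) = −(Q_out/(Q_in−Q_out)) ln(V/V₀).
m = m₀ (V₀/V)^(Q_out/(Q_in−Q_out)) = 44.6 × (24.9/53.202)^(2.1348) = 8.8190 mol.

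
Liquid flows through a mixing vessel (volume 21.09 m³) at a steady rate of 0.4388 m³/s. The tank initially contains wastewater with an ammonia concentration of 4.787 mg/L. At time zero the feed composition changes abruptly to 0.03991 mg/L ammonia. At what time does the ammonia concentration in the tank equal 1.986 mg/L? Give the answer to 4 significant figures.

Accumulation = in − out for the solute gives V dC/dt = Q(C_in − C), so τ = V/Q = 48.0629 s.
C(t) = C_in + (C₀ − C_in) e^(−t/τ). Set C = 1.986 and solve for t:
e^(−t/τ) = (C − C_in)/(C₀ − C_in) = (1.986 − 0.03991)/(4.787 − 0.03991) = 0.409954
t = −τ ln(…) = 48.0629 × 0.891710 = 42.8581 s.

42.86 s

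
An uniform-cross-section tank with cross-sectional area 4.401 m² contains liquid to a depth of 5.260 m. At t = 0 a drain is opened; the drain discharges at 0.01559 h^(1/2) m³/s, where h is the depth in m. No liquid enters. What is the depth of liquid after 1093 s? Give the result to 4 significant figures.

0.1278 m

With no inflow, A dh/dt = −0.01559 √h.
∫ h^(−1/2) dh = −(0.01559/A) ∫ dt, giving 2√h = 2√h₀ − (0.01559/A) t.
√h = √5.260 − 0.01559·1093/(2·4.401) = 2.29347 − 1.93591 = 0.357560.
h = 0.357560² = 0.127849 m.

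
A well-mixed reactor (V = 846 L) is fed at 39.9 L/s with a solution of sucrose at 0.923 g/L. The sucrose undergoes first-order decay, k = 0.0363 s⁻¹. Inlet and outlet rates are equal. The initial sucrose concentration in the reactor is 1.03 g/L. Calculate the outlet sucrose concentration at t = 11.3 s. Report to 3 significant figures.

V dC/dt = Q(C_in − C) − k V C.
dC/dt = (Q/V) C_in − (Q/V + k) C; effective rate a = Q/V + k = 0.047163 + 0.0363 = 0.083463 s⁻¹.
C_ss = Q C_in/(Q + kV) = 0.52157 g/L; C(t) = C_ss + (C₀ − C_ss) e^(−a t).
C(11.3) = 0.52157 + (0.50843)·e^(−0.083463·11.3) = 0.52157 + (0.50843)·0.38941 = 0.71955 g/L.

0.720 g/L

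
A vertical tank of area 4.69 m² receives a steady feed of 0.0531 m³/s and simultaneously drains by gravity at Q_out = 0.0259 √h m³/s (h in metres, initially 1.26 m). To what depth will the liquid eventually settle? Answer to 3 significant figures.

Level balance: A dh/dt = 0.0531 − 0.0259 √h. Setting dh/dt = 0:
Q_in = 0.0259 √h_ss ⇒ √h_ss = 0.0531/0.0259 = 2.0502.
h_ss = 2.0502² = 4.2033 m. (Since h₀ = 1.26 m < h_ss, the level will rise toward this value.)

4.20 m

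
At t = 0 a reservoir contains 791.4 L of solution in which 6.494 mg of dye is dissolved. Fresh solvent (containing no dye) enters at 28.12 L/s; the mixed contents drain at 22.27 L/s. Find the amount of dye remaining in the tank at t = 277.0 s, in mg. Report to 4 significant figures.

0.09336 mg

Let m(t) be the amount of dye. Volume: V(t) = V₀ + (Q_in − Q_out) t = 791.4 + 5.85000 t; V(277.0) = 2411.85 L.
Species balance (pure solvent in): dm/dt = −Q_out · m/V(t).
dm/m = −Q_out dt/(V₀ + 5.85000 t); integrating gives ln(m/m₀) = −(Q_out/(Q_in−Q_out)) ln(V/V₀).
m = m₀ (V₀/V)^(Q_out/(Q_in−Q_out)) = 6.494 × (791.4/2411.85)^(3.80684) = 0.0933635 mg.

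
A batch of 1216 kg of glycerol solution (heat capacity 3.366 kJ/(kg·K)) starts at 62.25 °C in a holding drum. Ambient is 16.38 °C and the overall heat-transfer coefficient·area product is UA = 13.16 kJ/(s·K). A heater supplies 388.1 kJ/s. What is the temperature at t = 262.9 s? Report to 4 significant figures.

52.90 °C

Lumped-capacitance energy balance: M c_p dT/dt = UA(T_amb − T) + Q̇.
dT/dt = (T_ss − T)/τ with T_ss = T_amb + Q̇/UA = 16.38 + 388.1/13.16 = 45.8709 °C, τ = M c_p/UA = 1216·3.366/13.16 = 311.022 s.
This is linear first-order; T(t) = T_ss + (T₀ − T_ss) e^(−t/τ).
T(262.9) = 45.8709 + (16.3791)·0.429439 = 52.9047 °C.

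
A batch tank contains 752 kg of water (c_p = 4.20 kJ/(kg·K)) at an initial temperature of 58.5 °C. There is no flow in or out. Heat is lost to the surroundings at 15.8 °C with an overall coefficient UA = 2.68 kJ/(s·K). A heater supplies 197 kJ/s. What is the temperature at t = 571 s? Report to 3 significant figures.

Lumped-capacitance energy balance: M c_p dT/dt = UA(T_amb − T) + Q̇.
dT/dt = (T_ss − T)/τ with T_ss = T_amb + Q̇/UA = 15.8 + 197/2.68 = 89.307 °C, τ = M c_p/UA = 752·4.20/2.68 = 1178.5 s.
Solution: T(t) = T_ss + (T₀ − T_ss) e^(−t/τ).
T(571) = 89.307 + (-30.807)·0.61600 = 70.330 °C.

70.3 °C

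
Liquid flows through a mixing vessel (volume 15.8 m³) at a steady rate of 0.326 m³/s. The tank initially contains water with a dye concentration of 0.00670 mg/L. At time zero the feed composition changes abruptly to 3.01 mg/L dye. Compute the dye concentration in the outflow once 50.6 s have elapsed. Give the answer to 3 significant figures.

1.95 mg/L

Transient balance on the dissolved component: V dC/dt = Q(C_in − C).
Rewrite as dC/dt + C/τ = C_in/τ, τ = V/Q = 48.466 s.
C approaches C_in exponentially: C(t) = C_in + (C₀ − C_in) e^(−t/τ).
C(50.6) = 3.01 + (0.00670 − 3.01)·e^(−50.6/48.466) = 3.01 + (-3.0033)·0.35203 = 1.9527 mg/L.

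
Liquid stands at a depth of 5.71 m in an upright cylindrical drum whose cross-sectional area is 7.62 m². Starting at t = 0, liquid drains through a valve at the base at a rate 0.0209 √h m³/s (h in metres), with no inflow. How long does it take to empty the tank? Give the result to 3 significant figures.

With no inflow, A dh/dt = −0.0209 √h.
This is separable: 2 d(√h)/dt = −0.0209/A, so √h = √h₀ − (0.0209/(2A)) t.
Set h = 0: 2√h₀ = (0.0209/A) t_empty ⇒ t_empty = 2A√h₀/0.0209.
t_empty = 2·7.62·√5.71/0.0209 = 15.240·2.3896/0.0209 = 1742.4 s.

1740 s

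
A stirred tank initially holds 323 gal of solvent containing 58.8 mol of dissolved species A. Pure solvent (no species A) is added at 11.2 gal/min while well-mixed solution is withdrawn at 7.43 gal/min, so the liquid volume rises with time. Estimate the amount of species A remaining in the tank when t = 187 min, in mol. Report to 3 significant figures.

Total volume: dV/dt = Q_in − Q_out = 3.7700 gal/min, so V(t) = 323 + 3.7700 t and V(187) = 1028.0 gal.
Solute balance: dm/dt = 0 − Q_out C = −Q_out m/V(t).
Separate: dm/m = −Q_out dt/V(t) ⇒ ln(m/m₀) = −(Q_out/(Q_in−Q_out)) ln(V/V₀).
m = m₀ (V₀/V)^(Q_out/(Q_in−Q_out)) = 58.8 × (323/1028.0)^(1.9708) = 6.0045 mol.

6.00 mol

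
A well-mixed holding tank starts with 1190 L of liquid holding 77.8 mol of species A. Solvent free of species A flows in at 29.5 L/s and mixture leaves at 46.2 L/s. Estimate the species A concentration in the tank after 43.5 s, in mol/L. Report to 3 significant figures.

Let m(t) be the amount of species A. Volume: V(t) = V₀ + (Q_in − Q_out) t = 1190 − 16.700 t; V(43.5) = 463.55 L.
Species balance (pure solvent in): dm/dt = −Q_out · m/V(t).
dm/m = −Q_out dt/(V₀ − 16.700 t); integrating gives ln(m/m₀) = −(Q_out/(Q_in−Q_out)) ln(V/V₀).
m = m₀ (V₀/V)^(Q_out/(Q_in−Q_out)) = 77.8 × (1190/463.55)^(-2.7665) = 5.7312 mol.
C = m/V = 5.7312/463.55 = 0.012364 mol/L.

0.0124 mol/L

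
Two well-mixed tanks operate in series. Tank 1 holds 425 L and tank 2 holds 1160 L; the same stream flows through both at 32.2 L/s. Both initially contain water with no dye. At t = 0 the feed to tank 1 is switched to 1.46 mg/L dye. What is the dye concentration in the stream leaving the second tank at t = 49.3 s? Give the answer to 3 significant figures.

Each tank obeys Vᵢ dCᵢ/dt = Q(Cᵢ₋₁ − Cᵢ), so τᵢ = Vᵢ/Q.
τ₁ = 425/32.2 = 13.199 s; τ₂ = 1160/32.2 = 36.025 s.
Solving the cascade with C₁(0)=C₂(0)=0 gives C₂(t) = C_in[1 − (τ₁ e^(−t/τ₁) − τ₂ e^(−t/τ₂))/(τ₁ − τ₂)].
At t = 49.3: e^(−t/τ₁) = 0.023868, e^(−t/τ₂) = 0.25449.
C₂ = 1.46·[1 − (13.199·0.023868 − 36.025·0.25449)/(-22.826)] = 1.46·0.61216 = 0.89375 mg/L.

0.894 mg/L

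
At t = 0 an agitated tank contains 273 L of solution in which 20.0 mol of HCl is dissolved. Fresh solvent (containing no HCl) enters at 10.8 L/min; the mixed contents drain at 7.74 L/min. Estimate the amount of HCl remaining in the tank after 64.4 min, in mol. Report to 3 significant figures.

Let m(t) be the amount of HCl. Volume: V(t) = V₀ + (Q_in − Q_out) t = 273 + 3.0600 t; V(64.4) = 470.06 L.
Species balance (pure solvent in): dm/dt = −Q_out · m/V(t).
Separate: dm/m = −Q_out dt/V(t) ⇒ ln(m/m₀) = −(Q_out/(Q_in−Q_out)) ln(V/V₀).
m = m₀ (V₀/V)^(Q_out/(Q_in−Q_out)) = 20.0 × (273/470.06)^(2.5294) = 5.0594 mol.

5.06 mol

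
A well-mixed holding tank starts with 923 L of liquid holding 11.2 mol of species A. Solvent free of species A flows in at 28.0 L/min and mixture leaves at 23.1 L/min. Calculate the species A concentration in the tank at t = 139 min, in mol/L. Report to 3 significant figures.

0.000516 mol/L

Total volume: dV/dt = Q_in − Q_out = 4.9000 L/min, so V(t) = 923 + 4.9000 t and V(139) = 1604.1 L.
Species balance (pure solvent in): dm/dt = −Q_out · m/V(t).
Separate: dm/m = −Q_out dt/V(t) ⇒ ln(m/m₀) = −(Q_out/(Q_in−Q_out)) ln(V/V₀).
m = m₀ (V₀/V)^(Q_out/(Q_in−Q_out)) = 11.2 × (923/1604.1)^(4.7143) = 0.82727 mol.
C = m/V = 0.82727/1604.1 = 0.00051572 mol/L.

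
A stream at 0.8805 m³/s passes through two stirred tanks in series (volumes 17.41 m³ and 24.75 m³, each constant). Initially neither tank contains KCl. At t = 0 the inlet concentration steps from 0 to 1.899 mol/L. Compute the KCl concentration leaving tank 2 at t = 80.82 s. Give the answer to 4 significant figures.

1.613 mol/L

Each tank obeys Vᵢ dCᵢ/dt = Q(Cᵢ₋₁ − Cᵢ), so τᵢ = Vᵢ/Q.
τ₁ = 17.41/0.8805 = 19.7729 s; τ₂ = 24.75/0.8805 = 28.1090 s.
Tank 1: C₁ = C_in(1 − e^(−t/τ₁)). Tank 2 (τ₁ ≠ τ₂): C₂ = C_in[1 − (τ₁ e^(−t/τ₁) − τ₂ e^(−t/τ₂))/(τ₁ − τ₂)].
At t = 80.82: e^(−t/τ₁) = 0.0167824, e^(−t/τ₂) = 0.0564030.
C₂ = 1.899·[1 − (19.7729·0.0167824 − 28.1090·0.0564030)/(-8.33617)] = 1.899·0.849620 = 1.61343 mol/L.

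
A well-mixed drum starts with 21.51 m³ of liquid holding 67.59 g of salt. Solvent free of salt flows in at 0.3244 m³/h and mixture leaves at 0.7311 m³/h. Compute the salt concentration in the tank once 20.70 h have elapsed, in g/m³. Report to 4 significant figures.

Total volume: dV/dt = Q_in − Q_out = -0.406700 m³/h, so V(t) = 21.51 − 0.406700 t and V(20.70) = 13.0913 m³.
Species balance (pure solvent in): dm/dt = −Q_out · m/V(t).
dm/m = −Q_out dt/(V₀ − 0.406700 t); integrating gives ln(m/m₀) = −(Q_out/(Q_in−Q_out)) ln(V/V₀).
m = m₀ (V₀/V)^(Q_out/(Q_in−Q_out)) = 67.59 × (21.51/13.0913)^(-1.79764) = 27.6827 g.
C = m/V = 27.6827/13.0913 = 2.11459 g/m³.

2.115 g/m³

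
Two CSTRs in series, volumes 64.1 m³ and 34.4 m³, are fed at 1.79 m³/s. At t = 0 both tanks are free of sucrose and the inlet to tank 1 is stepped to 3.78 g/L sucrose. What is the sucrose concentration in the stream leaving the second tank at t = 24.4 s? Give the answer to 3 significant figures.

0.883 g/L

Each tank obeys Vᵢ dCᵢ/dt = Q(Cᵢ₋₁ − Cᵢ), so τᵢ = Vᵢ/Q.
τ₁ = 64.1/1.79 = 35.810 s; τ₂ = 34.4/1.79 = 19.218 s.
Solving the cascade with C₁(0)=C₂(0)=0 gives C₂(t) = C_in[1 − (τ₁ e^(−t/τ₁) − τ₂ e^(−t/τ₂))/(τ₁ − τ₂)].
At t = 24.4: e^(−t/τ₁) = 0.50592, e^(−t/τ₂) = 0.28093.
C₂ = 3.78·[1 − (35.810·0.50592 − 19.218·0.28093)/(16.592)] = 3.78·0.23348 = 0.88256 g/L.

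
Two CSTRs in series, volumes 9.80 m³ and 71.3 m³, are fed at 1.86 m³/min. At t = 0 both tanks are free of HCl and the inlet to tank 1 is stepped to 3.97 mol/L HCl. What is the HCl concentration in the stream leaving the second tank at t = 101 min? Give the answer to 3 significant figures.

3.64 mol/L

Time constants: τᵢ = Vᵢ/Q for each well-mixed tank.
τ₁ = 9.80/1.86 = 5.2688 min; τ₂ = 71.3/1.86 = 38.333 min.
Tank 1: C₁ = C_in(1 − e^(−t/τ₁)). Tank 2 (τ₁ ≠ τ₂): C₂ = C_in[1 − (τ₁ e^(−t/τ₁) − τ₂ e^(−t/τ₂))/(τ₁ − τ₂)].
At t = 101: e^(−t/τ₁) = 4.7298e-09, e^(−t/τ₂) = 0.071735.
C₂ = 3.97·[1 − (5.2688·4.7298e-09 − 38.333·0.071735)/(-33.065)] = 3.97·0.91683 = 3.6398 mol/L.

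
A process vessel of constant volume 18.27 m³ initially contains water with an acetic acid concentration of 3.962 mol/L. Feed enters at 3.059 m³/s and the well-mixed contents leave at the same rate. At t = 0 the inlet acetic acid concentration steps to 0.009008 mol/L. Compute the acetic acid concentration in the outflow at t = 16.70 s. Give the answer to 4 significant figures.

Accumulation = in − out for the solute gives V dC/dt = Q(C_in − C).
So dC/dt = (C_in − C)/τ with τ = V/Q = 18.27/3.059 = 5.97254 s.
This is linear first-order; C(t) = C_in + (C₀ − C_in) e^(−t/τ).
C(16.70) = 0.009008 + (3.962 − 0.009008)·e^(−16.70/5.97254) = 0.009008 + (3.95299)·0.0610458 = 0.250322 mol/L.

0.2503 mol/L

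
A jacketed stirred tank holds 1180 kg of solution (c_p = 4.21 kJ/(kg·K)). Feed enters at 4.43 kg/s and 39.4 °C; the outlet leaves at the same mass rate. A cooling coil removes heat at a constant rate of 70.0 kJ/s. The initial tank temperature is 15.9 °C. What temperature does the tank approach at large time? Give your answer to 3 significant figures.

M c_p dT/dt = ṁ c_p (T_in − T) − Q̇.
At steady state dT/dt = 0 ⇒ T_ss = T_in − Q̇/(ṁ c_p) = 39.4 − 70.0/(4.43·4.21) = 35.647 °C.

35.6 °C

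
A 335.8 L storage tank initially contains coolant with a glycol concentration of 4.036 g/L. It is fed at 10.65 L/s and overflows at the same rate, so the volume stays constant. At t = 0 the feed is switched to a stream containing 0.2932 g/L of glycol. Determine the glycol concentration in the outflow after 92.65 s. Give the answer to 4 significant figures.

0.4914 g/L

Transient balance on the dissolved component: V dC/dt = Q(C_in − C).
So dC/dt = (C_in − C)/τ with τ = V/Q = 335.8/10.65 = 31.5305 s.
Integrating: C(t) = C_in + (C₀ − C_in) e^(−t/τ).
C(92.65) = 0.2932 + (4.036 − 0.2932)·e^(−92.65/31.5305) = 0.2932 + (3.74280)·0.0529492 = 0.491378 g/L.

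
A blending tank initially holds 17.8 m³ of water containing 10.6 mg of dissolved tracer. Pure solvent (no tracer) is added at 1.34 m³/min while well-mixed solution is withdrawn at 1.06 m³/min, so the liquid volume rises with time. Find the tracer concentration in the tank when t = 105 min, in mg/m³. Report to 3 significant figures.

0.00560 mg/m³

Total volume: dV/dt = Q_in − Q_out = 0.28000 m³/min, so V(t) = 17.8 + 0.28000 t and V(105) = 47.200 m³.
No tracer enters, so dm/dt = −Q_out · (m/V).
dm/m = −Q_out dt/(V₀ + 0.28000 t); integrating gives ln(m/m₀) = −(Q_out/(Q_in−Q_out)) ln(V/V₀).
m = m₀ (V₀/V)^(Q_out/(Q_in−Q_out)) = 10.6 × (17.8/47.200)^(3.7857) = 0.26422 mg.
C = m/V = 0.26422/47.200 = 0.0055980 mg/m³.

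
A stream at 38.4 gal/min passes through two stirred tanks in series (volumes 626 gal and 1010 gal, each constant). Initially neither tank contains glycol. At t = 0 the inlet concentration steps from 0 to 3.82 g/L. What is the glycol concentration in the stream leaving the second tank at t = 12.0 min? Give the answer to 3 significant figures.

Each tank obeys Vᵢ dCᵢ/dt = Q(Cᵢ₋₁ − Cᵢ), so τᵢ = Vᵢ/Q.
τ₁ = 626/38.4 = 16.302 min; τ₂ = 1010/38.4 = 26.302 min.
Solving the cascade with C₁(0)=C₂(0)=0 gives C₂(t) = C_in[1 − (τ₁ e^(−t/τ₁) − τ₂ e^(−t/τ₂))/(τ₁ − τ₂)].
At t = 12.0: e^(−t/τ₁) = 0.47898, e^(−t/τ₂) = 0.63366.
C₂ = 3.82·[1 − (16.302·0.47898 − 26.302·0.63366)/(-10.000)] = 3.82·0.11417 = 0.43612 g/L.

0.436 g/L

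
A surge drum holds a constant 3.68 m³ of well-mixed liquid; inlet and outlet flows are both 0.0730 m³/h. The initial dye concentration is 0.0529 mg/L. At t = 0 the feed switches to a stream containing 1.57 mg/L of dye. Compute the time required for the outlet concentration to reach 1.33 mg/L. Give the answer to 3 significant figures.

93.0 h

Accumulation = in − out for the solute gives V dC/dt = Q(C_in − C), so τ = V/Q = 50.411 h.
C(t) = C_in + (C₀ − C_in) e^(−t/τ). Set C = 1.33 and solve for t:
e^(−t/τ) = (C − C_in)/(C₀ − C_in) = (1.33 − 1.57)/(0.0529 − 1.57) = 0.15820
t = −τ ln(…) = 50.411 × 1.8439 = 92.954 h.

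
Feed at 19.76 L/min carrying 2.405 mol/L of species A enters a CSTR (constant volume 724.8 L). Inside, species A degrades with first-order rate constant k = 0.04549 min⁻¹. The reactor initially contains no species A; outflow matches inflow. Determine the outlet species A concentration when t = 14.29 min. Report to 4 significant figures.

0.5826 mol/L

Species balance: V dC/dt = Q C_in − Q C − k V C.
dC/dt = (Q/V) C_in − (Q/V + k) C; effective rate a = Q/V + k = 0.0272627 + 0.04549 = 0.0727527 min⁻¹.
C_ss = Q C_in/(Q + kV) = 0.901228 mol/L; C(t) = C_ss + (C₀ − C_ss) e^(−a t).
C(14.29) = 0.901228 + (-0.901228)·e^(−0.0727527·14.29) = 0.901228 + (-0.901228)·0.353583 = 0.582569 mol/L.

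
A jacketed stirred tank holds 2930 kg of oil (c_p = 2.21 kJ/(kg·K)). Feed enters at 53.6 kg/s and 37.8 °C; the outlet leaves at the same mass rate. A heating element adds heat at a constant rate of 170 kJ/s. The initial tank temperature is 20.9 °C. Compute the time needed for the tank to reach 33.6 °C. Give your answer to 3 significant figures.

64.5 s

M c_p dT/dt = ṁ c_p (T_in − T) + Q̇.
τ = M/ṁ = 54.664 s; T_ss = T_in + Q̇/(ṁ c_p) = 39.235 °C.
T(t) = T_ss + (T₀ − T_ss) e^(−t/τ). Set T = 33.6:
e^(−t/τ) = (33.6 − 39.235)/(20.9 − 39.235) = 0.30734
t = −54.664 · ln(0.30734) = 64.493 s.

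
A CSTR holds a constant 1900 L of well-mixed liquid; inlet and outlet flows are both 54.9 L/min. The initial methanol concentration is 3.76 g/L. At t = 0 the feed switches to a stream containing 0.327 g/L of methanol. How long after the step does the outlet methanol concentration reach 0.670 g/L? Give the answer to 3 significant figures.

Species balance on the tank: V dC/dt = Q(C_in − C), so τ = V/Q = 34.608 min.
C(t) = C_in + (C₀ − C_in) e^(−t/τ). Set C = 0.670 and solve for t:
e^(−t/τ) = (C − C_in)/(C₀ − C_in) = (0.670 − 0.327)/(3.76 − 0.327) = 0.099913
t = −τ ln(…) = 34.608 × 2.3035 = 79.719 min.

79.7 min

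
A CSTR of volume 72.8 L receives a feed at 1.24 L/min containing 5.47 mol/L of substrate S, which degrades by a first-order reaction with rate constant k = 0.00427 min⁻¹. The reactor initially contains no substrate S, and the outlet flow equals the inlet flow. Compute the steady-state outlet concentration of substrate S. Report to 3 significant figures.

Species balance: V dC/dt = Q C_in − Q C − k V C.
Steady state (dC/dt = 0): C_ss = Q C_in/(Q + kV) = C_in/(1 + kV/Q).
C_ss = 1.24·5.47/(1.24 + 0.00427·72.8) = 6.7828/1.5509 = 4.3736 mol/L.

4.37 mol/L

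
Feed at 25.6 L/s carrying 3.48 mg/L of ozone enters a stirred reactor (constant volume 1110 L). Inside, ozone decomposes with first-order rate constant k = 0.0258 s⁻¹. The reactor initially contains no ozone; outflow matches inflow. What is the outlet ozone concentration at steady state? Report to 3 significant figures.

1.64 mg/L

Species balance: V dC/dt = Q C_in − Q C − k V C.
At steady state: 0 = Q C_in − (Q + kV) C_ss, so C_ss = Q C_in/(Q + kV).
C_ss = 25.6·3.48/(25.6 + 0.0258·1110) = 89.088/54.238 = 1.6425 mg/L.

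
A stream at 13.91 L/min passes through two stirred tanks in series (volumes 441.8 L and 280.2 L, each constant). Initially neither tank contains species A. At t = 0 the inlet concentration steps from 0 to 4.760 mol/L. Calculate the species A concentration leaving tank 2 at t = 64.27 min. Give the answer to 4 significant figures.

3.379 mol/L

Each tank obeys Vᵢ dCᵢ/dt = Q(Cᵢ₋₁ − Cᵢ), so τᵢ = Vᵢ/Q.
τ₁ = 441.8/13.91 = 31.7613 min; τ₂ = 280.2/13.91 = 20.1438 min.
Solving the cascade with C₁(0)=C₂(0)=0 gives C₂(t) = C_in[1 − (τ₁ e^(−t/τ₁) − τ₂ e^(−t/τ₂))/(τ₁ − τ₂)].
At t = 64.27: e^(−t/τ₁) = 0.132188, e^(−t/τ₂) = 0.0411487.
C₂ = 4.760·[1 − (31.7613·0.132188 − 20.1438·0.0411487)/(11.6175)] = 4.760·0.709958 = 3.37940 mol/L.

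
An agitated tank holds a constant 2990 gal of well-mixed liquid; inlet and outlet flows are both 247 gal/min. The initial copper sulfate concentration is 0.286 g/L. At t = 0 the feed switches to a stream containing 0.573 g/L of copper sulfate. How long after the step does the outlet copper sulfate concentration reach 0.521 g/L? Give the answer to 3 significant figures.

20.7 min

Species balance: V dC/dt = Q(C_in − C) ⇒ τ = V/Q = 12.105 min.
C(t) = C_in + (C₀ − C_in) e^(−t/τ). Set C = 0.521 and solve for t:
e^(−t/τ) = (C − C_in)/(C₀ − C_in) = (0.521 − 0.573)/(0.286 − 0.573) = 0.18118
t = −τ ln(…) = 12.105 × 1.7082 = 20.679 min.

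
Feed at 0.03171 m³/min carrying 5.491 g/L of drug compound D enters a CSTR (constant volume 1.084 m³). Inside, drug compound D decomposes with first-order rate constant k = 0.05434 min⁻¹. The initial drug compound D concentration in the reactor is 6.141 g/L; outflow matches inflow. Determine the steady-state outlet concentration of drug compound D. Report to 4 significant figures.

1.922 g/L

V dC/dt = Q(C_in − C) − k V C.
Steady state (dC/dt = 0): C_ss = Q C_in/(Q + kV) = C_in/(1 + kV/Q).
C_ss = 0.03171·5.491/(0.03171 + 0.05434·1.084) = 0.174120/0.0906146 = 1.92154 g/L.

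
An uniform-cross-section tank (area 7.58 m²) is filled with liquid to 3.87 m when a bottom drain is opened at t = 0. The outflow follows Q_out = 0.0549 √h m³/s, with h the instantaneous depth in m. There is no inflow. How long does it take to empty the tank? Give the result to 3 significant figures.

543 s

A dh/dt = −Q_out = −0.0549 √h.
This is separable: 2 d(√h)/dt = −0.0549/A, so √h = √h₀ − (0.0549/(2A)) t.
Tank is empty when √h = 0: t_empty = 2A√h₀/0.0549.
t_empty = 2·7.58·√3.87/0.0549 = 15.160·1.9672/0.0549 = 543.23 s.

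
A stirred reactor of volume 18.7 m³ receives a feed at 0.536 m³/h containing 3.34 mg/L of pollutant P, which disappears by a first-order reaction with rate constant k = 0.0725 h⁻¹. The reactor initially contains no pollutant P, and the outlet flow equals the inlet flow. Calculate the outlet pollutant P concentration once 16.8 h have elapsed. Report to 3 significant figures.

Accumulation = in − out − consumed: V dC/dt = Q C_in − Q C − k V C.
dC/dt = (Q/V) C_in − (Q/V + k) C; effective rate a = Q/V + k = 0.028663 + 0.0725 = 0.10116 h⁻¹.
C_ss = Q C_in/(Q + kV) = 0.94634 mg/L; C(t) = C_ss + (C₀ − C_ss) e^(−a t).
C(16.8) = 0.94634 + (-0.94634)·e^(−0.10116·16.8) = 0.94634 + (-0.94634)·0.18277 = 0.77338 mg/L.

0.773 mg/L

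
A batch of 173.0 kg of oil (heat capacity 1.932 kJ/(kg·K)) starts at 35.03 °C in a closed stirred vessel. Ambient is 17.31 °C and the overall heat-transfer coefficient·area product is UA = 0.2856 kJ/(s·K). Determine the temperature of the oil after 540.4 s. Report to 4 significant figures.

Unsteady energy balance on the tank contents: M c_p dT/dt = −UA(T − T_amb).
dT/dt = (T_ss − T)/τ with T_ss = T_amb = 17.3100 °C, τ = M c_p/UA = 173.0·1.932/0.2856 = 1170.29 s.
This is linear first-order; T(t) = T_ss + (T₀ − T_ss) e^(−t/τ).
T(540.4) = 17.3100 + (17.7200)·0.630171 = 28.4766 °C.

28.48 °C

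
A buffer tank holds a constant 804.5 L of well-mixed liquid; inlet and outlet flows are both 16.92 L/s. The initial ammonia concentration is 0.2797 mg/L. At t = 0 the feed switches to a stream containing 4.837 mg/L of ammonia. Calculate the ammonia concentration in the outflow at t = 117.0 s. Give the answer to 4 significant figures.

Species balance on the tank: V dC/dt = Q(C_in − C).
Rewrite as dC/dt + C/τ = C_in/τ, τ = V/Q = 47.5473 s.
C approaches C_in exponentially: C(t) = C_in + (C₀ − C_in) e^(−t/τ).
C(117.0) = 4.837 + (0.2797 − 4.837)·e^(−117.0/47.5473) = 4.837 + (-4.55730)·0.0853744 = 4.44792 mg/L.

4.448 mg/L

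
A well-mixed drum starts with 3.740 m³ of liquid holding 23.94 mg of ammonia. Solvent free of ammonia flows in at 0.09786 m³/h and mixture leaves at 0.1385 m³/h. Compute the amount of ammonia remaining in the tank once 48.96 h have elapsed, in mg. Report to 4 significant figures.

Total volume: dV/dt = Q_in − Q_out = -0.0406400 m³/h, so V(t) = 3.740 − 0.0406400 t and V(48.96) = 1.75027 m³.
No ammonia enters, so dm/dt = −Q_out · (m/V).
Separate: dm/m = −Q_out dt/V(t) ⇒ ln(m/m₀) = −(Q_out/(Q_in−Q_out)) ln(V/V₀).
m = m₀ (V₀/V)^(Q_out/(Q_in−Q_out)) = 23.94 × (3.740/1.75027)^(-3.40797) = 1.80005 mg.

1.800 mg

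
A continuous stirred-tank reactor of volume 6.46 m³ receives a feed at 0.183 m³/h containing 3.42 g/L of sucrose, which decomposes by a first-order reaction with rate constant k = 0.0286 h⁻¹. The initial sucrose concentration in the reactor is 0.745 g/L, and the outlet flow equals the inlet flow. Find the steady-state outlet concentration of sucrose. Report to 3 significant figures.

Species balance: V dC/dt = Q C_in − Q C − k V C.
At steady state: 0 = Q C_in − (Q + kV) C_ss, so C_ss = Q C_in/(Q + kV).
C_ss = 0.183·3.42/(0.183 + 0.0286·6.46) = 0.62586/0.36776 = 1.7018 g/L.

1.70 g/L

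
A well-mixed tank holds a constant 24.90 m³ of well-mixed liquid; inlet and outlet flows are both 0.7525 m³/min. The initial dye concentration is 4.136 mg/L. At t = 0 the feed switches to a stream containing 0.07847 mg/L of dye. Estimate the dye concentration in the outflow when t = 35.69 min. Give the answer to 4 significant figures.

1.458 mg/L

Mass balance on the solute (V constant): V dC/dt = Q(C_in − C).
So dC/dt = (C_in − C)/τ with τ = V/Q = 24.90/0.7525 = 33.0897 min.
C approaches C_in exponentially: C(t) = C_in + (C₀ − C_in) e^(−t/τ).
C(35.69) = 0.07847 + (4.136 − 0.07847)·e^(−35.69/33.0897) = 0.07847 + (4.05753)·0.340077 = 1.45834 mg/L.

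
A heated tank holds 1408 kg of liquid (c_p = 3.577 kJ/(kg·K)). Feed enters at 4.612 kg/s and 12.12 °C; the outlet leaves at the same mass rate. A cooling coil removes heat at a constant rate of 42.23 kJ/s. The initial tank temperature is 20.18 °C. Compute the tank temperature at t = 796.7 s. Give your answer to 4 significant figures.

10.34 °C

M c_p dT/dt = ṁ c_p (T_in − T) − Q̇.
τ = M/ṁ = 305.291 s; T_ss = T_in − Q̇/(ṁ c_p) = 12.12 − 42.23/(4.612·3.577) = 9.56016 °C.
This is linear first-order; T(t) = T_ss + (T₀ − T_ss) e^(−t/τ).
T(796.7) = 9.56016 + (10.6198)·e^(−796.7/305.291) = 9.56016 + (10.6198)·0.0735606 = 10.3414 °C.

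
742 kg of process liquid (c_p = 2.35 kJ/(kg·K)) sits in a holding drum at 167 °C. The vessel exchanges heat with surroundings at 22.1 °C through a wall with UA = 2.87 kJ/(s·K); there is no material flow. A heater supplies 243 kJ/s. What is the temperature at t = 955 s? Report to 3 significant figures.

119 °C

Lumped-capacitance energy balance: M c_p dT/dt = UA(T_amb − T) + Q̇.
dT/dt = (T_ss − T)/τ with T_ss = T_amb + Q̇/UA = 22.1 + 243/2.87 = 106.77 °C, τ = M c_p/UA = 742·2.35/2.87 = 607.56 s.
Integrating: T(t) = T_ss + (T₀ − T_ss) e^(−t/τ).
T(955) = 106.77 + (60.231)·0.20766 = 119.28 °C.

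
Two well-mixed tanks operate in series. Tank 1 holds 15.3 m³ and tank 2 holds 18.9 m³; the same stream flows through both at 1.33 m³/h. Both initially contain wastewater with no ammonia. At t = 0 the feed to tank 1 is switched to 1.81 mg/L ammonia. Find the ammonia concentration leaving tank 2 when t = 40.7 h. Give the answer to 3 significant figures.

1.49 mg/L

Time constants: τᵢ = Vᵢ/Q for each well-mixed tank.
τ₁ = 15.3/1.33 = 11.504 h; τ₂ = 18.9/1.33 = 14.211 h.
Tank 1: C₁ = C_in(1 − e^(−t/τ₁)). Tank 2 (τ₁ ≠ τ₂): C₂ = C_in[1 − (τ₁ e^(−t/τ₁) − τ₂ e^(−t/τ₂))/(τ₁ − τ₂)].
At t = 40.7: e^(−t/τ₁) = 0.029072, e^(−t/τ₂) = 0.057036.
C₂ = 1.81·[1 − (11.504·0.029072 − 14.211·0.057036)/(-2.7068)] = 1.81·0.82412 = 1.4917 mg/L.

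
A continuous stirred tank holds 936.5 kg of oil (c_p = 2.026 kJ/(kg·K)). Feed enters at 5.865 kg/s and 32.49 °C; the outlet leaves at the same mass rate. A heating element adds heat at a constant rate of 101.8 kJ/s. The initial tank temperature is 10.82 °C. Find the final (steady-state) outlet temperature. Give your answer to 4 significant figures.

M c_p dT/dt = ṁ c_p (T_in − T) + Q̇.
At steady state dT/dt = 0 ⇒ T_ss = T_in + Q̇/(ṁ c_p) = 32.49 + 101.8/(5.865·2.026) = 41.0572 °C.

41.06 °C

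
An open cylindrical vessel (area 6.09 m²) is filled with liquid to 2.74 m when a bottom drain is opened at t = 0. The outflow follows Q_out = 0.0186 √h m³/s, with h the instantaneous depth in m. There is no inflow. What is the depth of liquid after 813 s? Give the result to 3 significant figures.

A dh/dt = −Q_out = −0.0186 √h.
Separate and integrate: 2(√h − √h₀) = −(0.0186/A) t.
√h = √2.74 − 0.0186·813/(2·6.09) = 1.6553 − 1.2415 = 0.41377.
h = 0.41377² = 0.17120 m.

0.171 m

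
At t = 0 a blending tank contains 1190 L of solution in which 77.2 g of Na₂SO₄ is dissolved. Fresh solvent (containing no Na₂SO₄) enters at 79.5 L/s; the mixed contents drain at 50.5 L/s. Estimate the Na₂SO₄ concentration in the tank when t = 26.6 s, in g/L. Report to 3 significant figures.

0.0165 g/L

Total volume: dV/dt = Q_in − Q_out = 29.000 L/s, so V(t) = 1190 + 29.000 t and V(26.6) = 1961.4 L.
Solute balance: dm/dt = 0 − Q_out C = −Q_out m/V(t).
dm/m = −Q_out dt/(V₀ + 29.000 t); integrating gives ln(m/m₀) = −(Q_out/(Q_in−Q_out)) ln(V/V₀).
m = m₀ (V₀/V)^(Q_out/(Q_in−Q_out)) = 77.2 × (1190/1961.4)^(1.7414) = 32.337 g.
C = m/V = 32.337/1961.4 = 0.016487 g/L.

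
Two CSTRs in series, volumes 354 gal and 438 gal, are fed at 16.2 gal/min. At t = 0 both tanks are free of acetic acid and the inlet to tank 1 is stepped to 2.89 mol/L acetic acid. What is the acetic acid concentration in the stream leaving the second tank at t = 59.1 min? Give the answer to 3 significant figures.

2.01 mol/L

Time constants: τᵢ = Vᵢ/Q for each well-mixed tank.
τ₁ = 354/16.2 = 21.852 min; τ₂ = 438/16.2 = 27.037 min.
Solving the cascade with C₁(0)=C₂(0)=0 gives C₂(t) = C_in[1 − (τ₁ e^(−t/τ₁) − τ₂ e^(−t/τ₂))/(τ₁ − τ₂)].
At t = 59.1: e^(−t/τ₁) = 0.066899, e^(−t/τ₂) = 0.11238.
C₂ = 2.89·[1 − (21.852·0.066899 − 27.037·0.11238)/(-5.1852)] = 2.89·0.69596 = 2.0113 mol/L.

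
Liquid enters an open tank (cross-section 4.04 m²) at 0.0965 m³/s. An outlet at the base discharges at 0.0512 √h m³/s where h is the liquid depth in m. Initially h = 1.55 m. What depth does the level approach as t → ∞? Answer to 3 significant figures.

3.55 m

Level balance: A dh/dt = 0.0965 − 0.0512 √h. Setting dh/dt = 0:
Q_in = 0.0512 √h_ss ⇒ √h_ss = 0.0965/0.0512 = 1.8848.
h_ss = 1.8848² = 3.5523 m. (Since h₀ = 1.55 m < h_ss, the level will rise toward this value.)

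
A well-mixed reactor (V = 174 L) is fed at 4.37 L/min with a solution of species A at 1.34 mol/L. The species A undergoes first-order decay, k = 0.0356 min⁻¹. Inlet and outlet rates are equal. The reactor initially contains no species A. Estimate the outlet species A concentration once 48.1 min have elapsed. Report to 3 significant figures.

0.524 mol/L

Accumulation = in − out − consumed: V dC/dt = Q C_in − Q C − k V C.
This is linear with rate a = Q/V + k = 0.060715 min⁻¹.
C_ss = Q C_in/(Q + kV) = 0.55430 mol/L; C(t) = C_ss + (C₀ − C_ss) e^(−a t).
C(48.1) = 0.55430 + (-0.55430)·e^(−0.060715·48.1) = 0.55430 + (-0.55430)·0.053913 = 0.52441 mol/L.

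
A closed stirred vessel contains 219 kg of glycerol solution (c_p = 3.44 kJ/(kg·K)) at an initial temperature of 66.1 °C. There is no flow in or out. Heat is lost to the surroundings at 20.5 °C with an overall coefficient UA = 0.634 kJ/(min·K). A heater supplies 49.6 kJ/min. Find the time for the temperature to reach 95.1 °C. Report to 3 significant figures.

2610 min

Lumped-capacitance energy balance: M c_p dT/dt = UA(T_amb − T) + Q̇.
τ = M c_p/UA = 1188.3 min; T_ss = T_amb + Q̇/UA = 20.5 + 49.6/0.634 = 98.733 °C.
T(t) = T_ss + (T₀ − T_ss)e^(−t/τ); set T = 95.1:
t = −τ ln[(T − T_ss)/(T₀ − T_ss)] = −1188.3 · ln(0.11134) = 2608.4 min.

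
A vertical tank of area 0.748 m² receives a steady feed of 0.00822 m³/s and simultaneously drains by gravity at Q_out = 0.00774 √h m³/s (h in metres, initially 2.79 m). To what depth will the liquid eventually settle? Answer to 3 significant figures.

1.13 m

Level balance: A dh/dt = 0.00822 − 0.00774 √h. Setting dh/dt = 0:
Q_in = 0.00774 √h_ss ⇒ √h_ss = 0.00822/0.00774 = 1.0620.
h_ss = 1.0620² = 1.1279 m. (Since h₀ = 2.79 m > h_ss, the level will fall toward this value.)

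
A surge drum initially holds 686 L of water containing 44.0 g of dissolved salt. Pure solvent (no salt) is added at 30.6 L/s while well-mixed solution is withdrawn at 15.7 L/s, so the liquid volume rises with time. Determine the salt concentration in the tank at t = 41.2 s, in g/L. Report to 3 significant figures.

0.0173 g/L

Total volume: dV/dt = Q_in − Q_out = 14.900 L/s, so V(t) = 686 + 14.900 t and V(41.2) = 1299.9 L.
Solute balance: dm/dt = 0 − Q_out C = −Q_out m/V(t).
Separate: dm/m = −Q_out dt/V(t) ⇒ ln(m/m₀) = −(Q_out/(Q_in−Q_out)) ln(V/V₀).
m = m₀ (V₀/V)^(Q_out/(Q_in−Q_out)) = 44.0 × (686/1299.9)^(1.0537) = 22.437 g.
C = m/V = 22.437/1299.9 = 0.017261 g/L.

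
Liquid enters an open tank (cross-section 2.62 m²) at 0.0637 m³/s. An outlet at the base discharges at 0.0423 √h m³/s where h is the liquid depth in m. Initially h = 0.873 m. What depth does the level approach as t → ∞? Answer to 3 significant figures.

Mass balance (ρ constant): A dh/dt = Q_in − 0.0423 √h. At steady state dh/dt = 0:
Q_in = 0.0423 √h_ss ⇒ √h_ss = 0.0637/0.0423 = 1.5059.
h_ss = 1.5059² = 2.2678 m. (Since h₀ = 0.873 m < h_ss, the level will rise toward this value.)

2.27 m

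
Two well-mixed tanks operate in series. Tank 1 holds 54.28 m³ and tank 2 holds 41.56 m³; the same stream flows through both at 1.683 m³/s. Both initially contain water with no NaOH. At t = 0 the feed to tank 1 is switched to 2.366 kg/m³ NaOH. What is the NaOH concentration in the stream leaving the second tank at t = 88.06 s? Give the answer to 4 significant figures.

Species balance on tank i: dCᵢ/dt = (Cᵢ₋₁ − Cᵢ)/τᵢ with τᵢ = Vᵢ/Q.
τ₁ = 54.28/1.683 = 32.2519 s; τ₂ = 41.56/1.683 = 24.6940 s.
Solving the cascade with C₁(0)=C₂(0)=0 gives C₂(t) = C_in[1 − (τ₁ e^(−t/τ₁) − τ₂ e^(−t/τ₂))/(τ₁ − τ₂)].
At t = 88.06: e^(−t/τ₁) = 0.0651946, e^(−t/τ₂) = 0.0282673.
C₂ = 2.366·[1 − (32.2519·0.0651946 − 24.6940·0.0282673)/(7.55793)] = 2.366·0.814153 = 1.92629 kg/m³.

1.926 kg/m³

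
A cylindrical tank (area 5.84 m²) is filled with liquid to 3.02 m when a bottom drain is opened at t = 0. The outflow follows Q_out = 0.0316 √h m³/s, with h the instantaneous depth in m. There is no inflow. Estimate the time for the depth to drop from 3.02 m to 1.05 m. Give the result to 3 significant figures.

264 s

With no inflow, A dh/dt = −0.0316 √h.
Separate and integrate: 2(√h − √h₀) = −(0.0316/A) t.
t = 2A(√h₀ − √h)/0.0316 = 2·5.84·(√3.02 − √1.05)/0.0316
  = 11.680 × (1.7378 − 1.0247) / 0.0316 = 263.58 s.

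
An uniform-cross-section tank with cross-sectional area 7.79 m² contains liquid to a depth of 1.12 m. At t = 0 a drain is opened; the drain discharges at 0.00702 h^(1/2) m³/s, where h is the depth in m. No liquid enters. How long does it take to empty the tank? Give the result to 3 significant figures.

Mass balance (ρ constant): A dh/dt = −0.00702 √h.
This is separable: 2 d(√h)/dt = −0.00702/A, so √h = √h₀ − (0.00702/(2A)) t.
Set h = 0: 2√h₀ = (0.00702/A) t_empty ⇒ t_empty = 2A√h₀/0.00702.
t_empty = 2·7.79·√1.12/0.00702 = 15.580·1.0583/0.00702 = 2348.8 s.

2350 s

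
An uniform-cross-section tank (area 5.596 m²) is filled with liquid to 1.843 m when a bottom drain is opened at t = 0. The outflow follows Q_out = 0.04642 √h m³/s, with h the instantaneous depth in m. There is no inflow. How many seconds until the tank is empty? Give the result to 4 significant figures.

327.3 s

With no inflow, A dh/dt = −0.04642 √h.
This is separable: 2 d(√h)/dt = −0.04642/A, so √h = √h₀ − (0.04642/(2A)) t.
Set h = 0: 2√h₀ = (0.04642/A) t_empty ⇒ t_empty = 2A√h₀/0.04642.
t_empty = 2·5.596·√1.843/0.04642 = 11.1920·1.35757/0.04642 = 327.314 s.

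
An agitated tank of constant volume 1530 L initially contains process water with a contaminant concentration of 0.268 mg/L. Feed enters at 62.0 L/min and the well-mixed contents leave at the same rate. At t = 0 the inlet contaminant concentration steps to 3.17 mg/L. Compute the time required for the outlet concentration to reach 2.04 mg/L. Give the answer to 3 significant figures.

23.3 min

Species balance: V dC/dt = Q(C_in − C) ⇒ τ = V/Q = 24.677 min.
C(t) = C_in + (C₀ − C_in) e^(−t/τ). Set C = 2.04 and solve for t:
e^(−t/τ) = (C − C_in)/(C₀ − C_in) = (2.04 − 3.17)/(0.268 − 3.17) = 0.38939
t = −τ ln(…) = 24.677 × 0.94318 = 23.275 min.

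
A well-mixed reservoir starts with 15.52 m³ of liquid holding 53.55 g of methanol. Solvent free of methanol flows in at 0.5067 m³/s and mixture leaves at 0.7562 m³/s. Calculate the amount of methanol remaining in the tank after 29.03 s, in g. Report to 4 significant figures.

Total volume: dV/dt = Q_in − Q_out = -0.249500 m³/s, so V(t) = 15.52 − 0.249500 t and V(29.03) = 8.27702 m³.
Solute balance: dm/dt = 0 − Q_out C = −Q_out m/V(t).
dm/m = −Q_out dt/(V₀ − 0.249500 t); integrating gives ln(m/m₀) = −(Q_out/(Q_in−Q_out)) ln(V/V₀).
m = m₀ (V₀/V)^(Q_out/(Q_in−Q_out)) = 53.55 × (15.52/8.27702)^(-3.03086) = 7.96672 g.

7.967 g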